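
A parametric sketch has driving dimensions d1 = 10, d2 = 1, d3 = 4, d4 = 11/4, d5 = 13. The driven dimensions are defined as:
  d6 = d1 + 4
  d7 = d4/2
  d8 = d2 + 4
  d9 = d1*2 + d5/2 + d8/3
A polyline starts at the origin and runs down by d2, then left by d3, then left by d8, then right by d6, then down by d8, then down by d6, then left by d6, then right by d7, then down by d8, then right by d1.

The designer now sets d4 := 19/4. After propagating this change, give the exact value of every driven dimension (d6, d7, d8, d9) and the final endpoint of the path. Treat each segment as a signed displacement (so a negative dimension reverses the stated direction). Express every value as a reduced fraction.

d6 = 14
d7 = 19/8
d8 = 5
d9 = 169/6
endpoint = (27/8, -25)

Apply edit: d4 := 19/4
  d6 = d1 + 4 = 14
  d7 = d4/2 = 19/8
  d8 = d2 + 4 = 5
  d9 = d1*2 + d5/2 + d8/3 = 169/6
Walk from origin (0, 0):
  seg 1: down by d2 = 1 → (0, -1)
  seg 2: left by d3 = 4 → (-4, -1)
  seg 3: left by d8 = 5 → (-9, -1)
  seg 4: right by d6 = 14 → (5, -1)
  seg 5: down by d8 = 5 → (5, -6)
  seg 6: down by d6 = 14 → (5, -20)
  seg 7: left by d6 = 14 → (-9, -20)
  seg 8: right by d7 = 19/8 → (-53/8, -20)
  seg 9: down by d8 = 5 → (-53/8, -25)
  seg 10: right by d1 = 10 → (27/8, -25)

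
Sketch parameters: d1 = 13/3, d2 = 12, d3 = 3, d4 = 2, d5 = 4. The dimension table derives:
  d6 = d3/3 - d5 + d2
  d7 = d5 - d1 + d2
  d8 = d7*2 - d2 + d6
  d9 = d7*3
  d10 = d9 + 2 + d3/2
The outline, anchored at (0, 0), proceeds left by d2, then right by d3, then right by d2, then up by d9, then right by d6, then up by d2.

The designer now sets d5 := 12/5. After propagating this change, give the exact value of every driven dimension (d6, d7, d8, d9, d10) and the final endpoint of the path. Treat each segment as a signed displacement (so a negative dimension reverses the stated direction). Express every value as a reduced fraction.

Apply edit: d5 := 12/5
  d6 = d3/3 - d5 + d2 = 53/5
  d7 = d5 - d1 + d2 = 151/15
  d8 = d7*2 - d2 + d6 = 281/15
  d9 = d7*3 = 151/5
  d10 = d9 + 2 + d3/2 = 337/10
Walk from origin (0, 0):
  seg 1: left by d2 = 12 → (-12, 0)
  seg 2: right by d3 = 3 → (-9, 0)
  seg 3: right by d2 = 12 → (3, 0)
  seg 4: up by d9 = 151/5 → (3, 151/5)
  seg 5: right by d6 = 53/5 → (68/5, 151/5)
  seg 6: up by d2 = 12 → (68/5, 211/5)

d6 = 53/5
d7 = 151/15
d8 = 281/15
d9 = 151/5
d10 = 337/10
endpoint = (68/5, 211/5)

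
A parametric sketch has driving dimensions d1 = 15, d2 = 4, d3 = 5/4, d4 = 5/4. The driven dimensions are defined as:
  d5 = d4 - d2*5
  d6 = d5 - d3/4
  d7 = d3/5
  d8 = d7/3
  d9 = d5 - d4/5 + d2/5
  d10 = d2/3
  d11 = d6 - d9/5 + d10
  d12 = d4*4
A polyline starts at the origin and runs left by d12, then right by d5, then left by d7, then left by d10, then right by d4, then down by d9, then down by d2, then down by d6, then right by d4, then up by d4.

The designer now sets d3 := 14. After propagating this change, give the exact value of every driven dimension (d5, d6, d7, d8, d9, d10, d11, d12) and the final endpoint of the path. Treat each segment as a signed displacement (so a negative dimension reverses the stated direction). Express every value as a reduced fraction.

Apply edit: d3 := 14
  d5 = d4 - d2*5 = -75/4
  d6 = d5 - d3/4 = -89/4
  d7 = d3/5 = 14/5
  d8 = d7/3 = 14/15
  d9 = d5 - d4/5 + d2/5 = -91/5
  d10 = d2/3 = 4/3
  d11 = d6 - d9/5 + d10 = -5183/300
  d12 = d4*4 = 5
Walk from origin (0, 0):
  seg 1: left by d12 = 5 → (-5, 0)
  seg 2: right by d5 = -75/4 → (-95/4, 0)
  seg 3: left by d7 = 14/5 → (-531/20, 0)
  seg 4: left by d10 = 4/3 → (-1673/60, 0)
  seg 5: right by d4 = 5/4 → (-799/30, 0)
  seg 6: down by d9 = -91/5 → (-799/30, 91/5)
  seg 7: down by d2 = 4 → (-799/30, 71/5)
  seg 8: down by d6 = -89/4 → (-799/30, 729/20)
  seg 9: right by d4 = 5/4 → (-1523/60, 729/20)
  seg 10: up by d4 = 5/4 → (-1523/60, 377/10)

d5 = -75/4
d6 = -89/4
d7 = 14/5
d8 = 14/15
d9 = -91/5
d10 = 4/3
d11 = -5183/300
d12 = 5
endpoint = (-1523/60, 377/10)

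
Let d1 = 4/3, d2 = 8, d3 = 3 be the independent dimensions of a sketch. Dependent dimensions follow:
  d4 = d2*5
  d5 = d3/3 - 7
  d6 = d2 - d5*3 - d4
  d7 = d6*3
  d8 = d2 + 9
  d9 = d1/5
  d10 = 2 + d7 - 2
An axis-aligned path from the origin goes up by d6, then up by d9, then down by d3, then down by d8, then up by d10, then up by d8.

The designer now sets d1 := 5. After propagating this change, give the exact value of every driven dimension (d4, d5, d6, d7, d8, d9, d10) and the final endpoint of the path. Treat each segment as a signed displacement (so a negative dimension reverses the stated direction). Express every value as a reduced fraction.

d4 = 40
d5 = -6
d6 = -14
d7 = -42
d8 = 17
d9 = 1
d10 = -42
endpoint = (0, -58)

Apply edit: d1 := 5
  d4 = d2*5 = 40
  d5 = d3/3 - 7 = -6
  d6 = d2 - d5*3 - d4 = -14
  d7 = d6*3 = -42
  d8 = d2 + 9 = 17
  d9 = d1/5 = 1
  d10 = 2 + d7 - 2 = -42
Walk from origin (0, 0):
  seg 1: up by d6 = -14 → (0, -14)
  seg 2: up by d9 = 1 → (0, -13)
  seg 3: down by d3 = 3 → (0, -16)
  seg 4: down by d8 = 17 → (0, -33)
  seg 5: up by d10 = -42 → (0, -75)
  seg 6: up by d8 = 17 → (0, -58)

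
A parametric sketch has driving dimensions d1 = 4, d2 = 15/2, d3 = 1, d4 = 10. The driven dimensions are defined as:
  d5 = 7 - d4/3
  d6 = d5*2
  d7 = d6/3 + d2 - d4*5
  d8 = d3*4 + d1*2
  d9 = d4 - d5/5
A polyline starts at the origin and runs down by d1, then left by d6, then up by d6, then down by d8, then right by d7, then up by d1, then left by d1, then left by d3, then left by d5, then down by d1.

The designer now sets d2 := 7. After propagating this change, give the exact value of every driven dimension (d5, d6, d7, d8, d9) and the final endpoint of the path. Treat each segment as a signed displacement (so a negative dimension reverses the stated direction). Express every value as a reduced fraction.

d5 = 11/3
d6 = 22/3
d7 = -365/9
d8 = 12
d9 = 139/15
endpoint = (-509/9, -26/3)

Apply edit: d2 := 7
  d5 = 7 - d4/3 = 11/3
  d6 = d5*2 = 22/3
  d7 = d6/3 + d2 - d4*5 = -365/9
  d8 = d3*4 + d1*2 = 12
  d9 = d4 - d5/5 = 139/15
Walk from origin (0, 0):
  seg 1: down by d1 = 4 → (0, -4)
  seg 2: left by d6 = 22/3 → (-22/3, -4)
  seg 3: up by d6 = 22/3 → (-22/3, 10/3)
  seg 4: down by d8 = 12 → (-22/3, -26/3)
  seg 5: right by d7 = -365/9 → (-431/9, -26/3)
  seg 6: up by d1 = 4 → (-431/9, -14/3)
  seg 7: left by d1 = 4 → (-467/9, -14/3)
  seg 8: left by d3 = 1 → (-476/9, -14/3)
  seg 9: left by d5 = 11/3 → (-509/9, -14/3)
  seg 10: down by d1 = 4 → (-509/9, -26/3)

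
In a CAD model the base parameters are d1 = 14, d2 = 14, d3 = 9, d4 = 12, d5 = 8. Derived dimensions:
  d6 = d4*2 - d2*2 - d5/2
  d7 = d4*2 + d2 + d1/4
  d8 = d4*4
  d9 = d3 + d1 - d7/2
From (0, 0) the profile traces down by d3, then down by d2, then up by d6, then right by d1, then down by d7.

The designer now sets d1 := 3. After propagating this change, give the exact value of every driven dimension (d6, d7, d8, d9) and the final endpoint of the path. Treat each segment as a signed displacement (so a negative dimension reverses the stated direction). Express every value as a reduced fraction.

Apply edit: d1 := 3
  d6 = d4*2 - d2*2 - d5/2 = -8
  d7 = d4*2 + d2 + d1/4 = 155/4
  d8 = d4*4 = 48
  d9 = d3 + d1 - d7/2 = -59/8
Walk from origin (0, 0):
  seg 1: down by d3 = 9 → (0, -9)
  seg 2: down by d2 = 14 → (0, -23)
  seg 3: up by d6 = -8 → (0, -31)
  seg 4: right by d1 = 3 → (3, -31)
  seg 5: down by d7 = 155/4 → (3, -279/4)

d6 = -8
d7 = 155/4
d8 = 48
d9 = -59/8
endpoint = (3, -279/4)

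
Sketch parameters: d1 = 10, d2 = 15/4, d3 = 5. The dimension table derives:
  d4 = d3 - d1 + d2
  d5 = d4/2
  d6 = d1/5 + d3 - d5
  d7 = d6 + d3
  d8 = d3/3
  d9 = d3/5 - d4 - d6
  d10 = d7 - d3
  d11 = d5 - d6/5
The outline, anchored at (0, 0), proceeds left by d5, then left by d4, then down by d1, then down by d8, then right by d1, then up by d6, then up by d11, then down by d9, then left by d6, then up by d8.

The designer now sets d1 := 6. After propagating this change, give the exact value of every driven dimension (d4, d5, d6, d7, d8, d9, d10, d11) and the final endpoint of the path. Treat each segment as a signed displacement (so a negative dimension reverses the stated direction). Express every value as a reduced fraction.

d4 = 11/4
d5 = 11/8
d6 = 193/40
d7 = 393/40
d8 = 5/3
d9 = -263/40
d10 = 193/40
d11 = 41/100
endpoint = (-59/20, 581/100)

Apply edit: d1 := 6
  d4 = d3 - d1 + d2 = 11/4
  d5 = d4/2 = 11/8
  d6 = d1/5 + d3 - d5 = 193/40
  d7 = d6 + d3 = 393/40
  d8 = d3/3 = 5/3
  d9 = d3/5 - d4 - d6 = -263/40
  d10 = d7 - d3 = 193/40
  d11 = d5 - d6/5 = 41/100
Walk from origin (0, 0):
  seg 1: left by d5 = 11/8 → (-11/8, 0)
  seg 2: left by d4 = 11/4 → (-33/8, 0)
  seg 3: down by d1 = 6 → (-33/8, -6)
  seg 4: down by d8 = 5/3 → (-33/8, -23/3)
  seg 5: right by d1 = 6 → (15/8, -23/3)
  seg 6: up by d6 = 193/40 → (15/8, -341/120)
  seg 7: up by d11 = 41/100 → (15/8, -1459/600)
  seg 8: down by d9 = -263/40 → (15/8, 1243/300)
  seg 9: left by d6 = 193/40 → (-59/20, 1243/300)
  seg 10: up by d8 = 5/3 → (-59/20, 581/100)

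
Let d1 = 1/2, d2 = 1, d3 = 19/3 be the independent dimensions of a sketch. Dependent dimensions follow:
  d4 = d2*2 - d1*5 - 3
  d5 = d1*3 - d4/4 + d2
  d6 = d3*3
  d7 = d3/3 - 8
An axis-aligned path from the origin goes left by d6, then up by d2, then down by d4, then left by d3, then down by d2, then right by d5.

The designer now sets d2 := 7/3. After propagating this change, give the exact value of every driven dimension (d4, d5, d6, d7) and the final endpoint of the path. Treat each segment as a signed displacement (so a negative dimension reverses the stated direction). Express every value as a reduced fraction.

Apply edit: d2 := 7/3
  d4 = d2*2 - d1*5 - 3 = -5/6
  d5 = d1*3 - d4/4 + d2 = 97/24
  d6 = d3*3 = 19
  d7 = d3/3 - 8 = -53/9
Walk from origin (0, 0):
  seg 1: left by d6 = 19 → (-19, 0)
  seg 2: up by d2 = 7/3 → (-19, 7/3)
  seg 3: down by d4 = -5/6 → (-19, 19/6)
  seg 4: left by d3 = 19/3 → (-76/3, 19/6)
  seg 5: down by d2 = 7/3 → (-76/3, 5/6)
  seg 6: right by d5 = 97/24 → (-511/24, 5/6)

d4 = -5/6
d5 = 97/24
d6 = 19
d7 = -53/9
endpoint = (-511/24, 5/6)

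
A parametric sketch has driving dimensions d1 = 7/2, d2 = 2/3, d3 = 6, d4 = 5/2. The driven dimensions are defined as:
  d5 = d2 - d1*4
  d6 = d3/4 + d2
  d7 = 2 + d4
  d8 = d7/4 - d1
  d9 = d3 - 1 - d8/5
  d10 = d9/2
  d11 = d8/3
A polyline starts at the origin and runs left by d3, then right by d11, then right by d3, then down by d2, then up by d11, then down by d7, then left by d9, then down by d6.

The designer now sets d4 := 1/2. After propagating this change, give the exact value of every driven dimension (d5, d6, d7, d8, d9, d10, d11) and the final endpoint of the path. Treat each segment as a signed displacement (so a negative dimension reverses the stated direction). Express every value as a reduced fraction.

d5 = -40/3
d6 = 13/6
d7 = 5/2
d8 = -23/8
d9 = 223/40
d10 = 223/80
d11 = -23/24
endpoint = (-98/15, -151/24)

Apply edit: d4 := 1/2
  d5 = d2 - d1*4 = -40/3
  d6 = d3/4 + d2 = 13/6
  d7 = 2 + d4 = 5/2
  d8 = d7/4 - d1 = -23/8
  d9 = d3 - 1 - d8/5 = 223/40
  d10 = d9/2 = 223/80
  d11 = d8/3 = -23/24
Walk from origin (0, 0):
  seg 1: left by d3 = 6 → (-6, 0)
  seg 2: right by d11 = -23/24 → (-167/24, 0)
  seg 3: right by d3 = 6 → (-23/24, 0)
  seg 4: down by d2 = 2/3 → (-23/24, -2/3)
  seg 5: up by d11 = -23/24 → (-23/24, -13/8)
  seg 6: down by d7 = 5/2 → (-23/24, -33/8)
  seg 7: left by d9 = 223/40 → (-98/15, -33/8)
  seg 8: down by d6 = 13/6 → (-98/15, -151/24)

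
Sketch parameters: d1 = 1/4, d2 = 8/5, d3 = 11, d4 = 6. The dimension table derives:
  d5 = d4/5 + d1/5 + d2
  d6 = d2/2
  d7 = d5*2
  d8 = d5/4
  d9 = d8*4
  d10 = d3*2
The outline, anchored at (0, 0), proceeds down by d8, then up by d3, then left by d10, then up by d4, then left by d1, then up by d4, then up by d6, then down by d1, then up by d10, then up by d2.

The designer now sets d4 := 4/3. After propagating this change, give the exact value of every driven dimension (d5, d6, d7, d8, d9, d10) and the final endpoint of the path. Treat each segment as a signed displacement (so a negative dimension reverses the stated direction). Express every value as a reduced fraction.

d5 = 23/12
d6 = 4/5
d7 = 23/6
d8 = 23/48
d9 = 23/12
d10 = 22
endpoint = (-89/4, 2987/80)

Apply edit: d4 := 4/3
  d5 = d4/5 + d1/5 + d2 = 23/12
  d6 = d2/2 = 4/5
  d7 = d5*2 = 23/6
  d8 = d5/4 = 23/48
  d9 = d8*4 = 23/12
  d10 = d3*2 = 22
Walk from origin (0, 0):
  seg 1: down by d8 = 23/48 → (0, -23/48)
  seg 2: up by d3 = 11 → (0, 505/48)
  seg 3: left by d10 = 22 → (-22, 505/48)
  seg 4: up by d4 = 4/3 → (-22, 569/48)
  seg 5: left by d1 = 1/4 → (-89/4, 569/48)
  seg 6: up by d4 = 4/3 → (-89/4, 211/16)
  seg 7: up by d6 = 4/5 → (-89/4, 1119/80)
  seg 8: down by d1 = 1/4 → (-89/4, 1099/80)
  seg 9: up by d10 = 22 → (-89/4, 2859/80)
  seg 10: up by d2 = 8/5 → (-89/4, 2987/80)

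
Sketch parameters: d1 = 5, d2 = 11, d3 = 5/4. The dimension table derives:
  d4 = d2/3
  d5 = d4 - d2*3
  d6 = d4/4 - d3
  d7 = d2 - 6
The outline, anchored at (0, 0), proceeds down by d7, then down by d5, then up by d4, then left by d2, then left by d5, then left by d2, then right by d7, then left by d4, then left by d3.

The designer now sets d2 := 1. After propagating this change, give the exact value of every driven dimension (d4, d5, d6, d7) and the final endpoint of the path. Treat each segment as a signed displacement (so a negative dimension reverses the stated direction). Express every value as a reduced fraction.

d4 = 1/3
d5 = -8/3
d6 = -7/6
d7 = -5
endpoint = (-71/12, 8)

Apply edit: d2 := 1
  d4 = d2/3 = 1/3
  d5 = d4 - d2*3 = -8/3
  d6 = d4/4 - d3 = -7/6
  d7 = d2 - 6 = -5
Walk from origin (0, 0):
  seg 1: down by d7 = -5 → (0, 5)
  seg 2: down by d5 = -8/3 → (0, 23/3)
  seg 3: up by d4 = 1/3 → (0, 8)
  seg 4: left by d2 = 1 → (-1, 8)
  seg 5: left by d5 = -8/3 → (5/3, 8)
  seg 6: left by d2 = 1 → (2/3, 8)
  seg 7: right by d7 = -5 → (-13/3, 8)
  seg 8: left by d4 = 1/3 → (-14/3, 8)
  seg 9: left by d3 = 5/4 → (-71/12, 8)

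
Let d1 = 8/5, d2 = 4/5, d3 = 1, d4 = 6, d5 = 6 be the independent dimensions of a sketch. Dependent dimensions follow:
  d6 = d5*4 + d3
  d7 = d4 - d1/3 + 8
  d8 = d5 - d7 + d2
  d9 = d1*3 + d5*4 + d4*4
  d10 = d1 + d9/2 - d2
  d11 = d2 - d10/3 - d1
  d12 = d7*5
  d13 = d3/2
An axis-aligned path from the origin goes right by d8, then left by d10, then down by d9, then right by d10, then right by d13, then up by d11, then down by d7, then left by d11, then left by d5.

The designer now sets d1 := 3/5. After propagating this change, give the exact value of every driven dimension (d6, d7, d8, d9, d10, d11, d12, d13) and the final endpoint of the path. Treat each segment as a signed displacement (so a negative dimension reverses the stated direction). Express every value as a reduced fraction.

Apply edit: d1 := 3/5
  d6 = d5*4 + d3 = 25
  d7 = d4 - d1/3 + 8 = 69/5
  d8 = d5 - d7 + d2 = -7
  d9 = d1*3 + d5*4 + d4*4 = 249/5
  d10 = d1 + d9/2 - d2 = 247/10
  d11 = d2 - d10/3 - d1 = -241/30
  d12 = d7*5 = 69
  d13 = d3/2 = 1/2
Walk from origin (0, 0):
  seg 1: right by d8 = -7 → (-7, 0)
  seg 2: left by d10 = 247/10 → (-317/10, 0)
  seg 3: down by d9 = 249/5 → (-317/10, -249/5)
  seg 4: right by d10 = 247/10 → (-7, -249/5)
  seg 5: right by d13 = 1/2 → (-13/2, -249/5)
  seg 6: up by d11 = -241/30 → (-13/2, -347/6)
  seg 7: down by d7 = 69/5 → (-13/2, -2149/30)
  seg 8: left by d11 = -241/30 → (23/15, -2149/30)
  seg 9: left by d5 = 6 → (-67/15, -2149/30)

d6 = 25
d7 = 69/5
d8 = -7
d9 = 249/5
d10 = 247/10
d11 = -241/30
d12 = 69
d13 = 1/2
endpoint = (-67/15, -2149/30)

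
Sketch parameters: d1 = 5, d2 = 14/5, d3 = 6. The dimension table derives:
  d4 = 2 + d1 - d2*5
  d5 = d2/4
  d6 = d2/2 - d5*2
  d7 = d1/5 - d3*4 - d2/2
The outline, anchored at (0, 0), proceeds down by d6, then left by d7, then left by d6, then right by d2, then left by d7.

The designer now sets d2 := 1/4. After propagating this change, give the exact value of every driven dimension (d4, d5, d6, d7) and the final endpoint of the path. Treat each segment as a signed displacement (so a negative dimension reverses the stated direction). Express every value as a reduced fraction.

d4 = 23/4
d5 = 1/16
d6 = 0
d7 = -185/8
endpoint = (93/2, 0)

Apply edit: d2 := 1/4
  d4 = 2 + d1 - d2*5 = 23/4
  d5 = d2/4 = 1/16
  d6 = d2/2 - d5*2 = 0
  d7 = d1/5 - d3*4 - d2/2 = -185/8
Walk from origin (0, 0):
  seg 1: down by d6 = 0 → (0, 0)
  seg 2: left by d7 = -185/8 → (185/8, 0)
  seg 3: left by d6 = 0 → (185/8, 0)
  seg 4: right by d2 = 1/4 → (187/8, 0)
  seg 5: left by d7 = -185/8 → (93/2, 0)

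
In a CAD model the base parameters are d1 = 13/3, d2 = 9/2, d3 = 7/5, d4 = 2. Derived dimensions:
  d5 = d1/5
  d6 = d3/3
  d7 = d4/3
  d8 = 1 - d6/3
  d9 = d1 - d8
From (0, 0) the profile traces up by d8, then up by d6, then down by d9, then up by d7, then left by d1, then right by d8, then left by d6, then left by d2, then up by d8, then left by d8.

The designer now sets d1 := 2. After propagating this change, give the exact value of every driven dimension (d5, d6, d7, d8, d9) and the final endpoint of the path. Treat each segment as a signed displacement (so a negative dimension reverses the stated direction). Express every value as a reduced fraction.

d5 = 2/5
d6 = 7/15
d7 = 2/3
d8 = 38/45
d9 = 52/45
endpoint = (-209/30, 5/3)

Apply edit: d1 := 2
  d5 = d1/5 = 2/5
  d6 = d3/3 = 7/15
  d7 = d4/3 = 2/3
  d8 = 1 - d6/3 = 38/45
  d9 = d1 - d8 = 52/45
Walk from origin (0, 0):
  seg 1: up by d8 = 38/45 → (0, 38/45)
  seg 2: up by d6 = 7/15 → (0, 59/45)
  seg 3: down by d9 = 52/45 → (0, 7/45)
  seg 4: up by d7 = 2/3 → (0, 37/45)
  seg 5: left by d1 = 2 → (-2, 37/45)
  seg 6: right by d8 = 38/45 → (-52/45, 37/45)
  seg 7: left by d6 = 7/15 → (-73/45, 37/45)
  seg 8: left by d2 = 9/2 → (-551/90, 37/45)
  seg 9: up by d8 = 38/45 → (-551/90, 5/3)
  seg 10: left by d8 = 38/45 → (-209/30, 5/3)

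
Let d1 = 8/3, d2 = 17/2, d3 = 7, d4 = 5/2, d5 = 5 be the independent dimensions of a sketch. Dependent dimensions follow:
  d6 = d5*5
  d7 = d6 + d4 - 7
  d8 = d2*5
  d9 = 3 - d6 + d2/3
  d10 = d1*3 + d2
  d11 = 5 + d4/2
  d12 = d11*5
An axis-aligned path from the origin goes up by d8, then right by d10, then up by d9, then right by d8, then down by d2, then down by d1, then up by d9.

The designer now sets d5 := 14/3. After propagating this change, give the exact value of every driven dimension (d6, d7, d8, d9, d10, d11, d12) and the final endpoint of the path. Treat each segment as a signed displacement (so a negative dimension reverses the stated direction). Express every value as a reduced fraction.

Apply edit: d5 := 14/3
  d6 = d5*5 = 70/3
  d7 = d6 + d4 - 7 = 113/6
  d8 = d2*5 = 85/2
  d9 = 3 - d6 + d2/3 = -35/2
  d10 = d1*3 + d2 = 33/2
  d11 = 5 + d4/2 = 25/4
  d12 = d11*5 = 125/4
Walk from origin (0, 0):
  seg 1: up by d8 = 85/2 → (0, 85/2)
  seg 2: right by d10 = 33/2 → (33/2, 85/2)
  seg 3: up by d9 = -35/2 → (33/2, 25)
  seg 4: right by d8 = 85/2 → (59, 25)
  seg 5: down by d2 = 17/2 → (59, 33/2)
  seg 6: down by d1 = 8/3 → (59, 83/6)
  seg 7: up by d9 = -35/2 → (59, -11/3)

d6 = 70/3
d7 = 113/6
d8 = 85/2
d9 = -35/2
d10 = 33/2
d11 = 25/4
d12 = 125/4
endpoint = (59, -11/3)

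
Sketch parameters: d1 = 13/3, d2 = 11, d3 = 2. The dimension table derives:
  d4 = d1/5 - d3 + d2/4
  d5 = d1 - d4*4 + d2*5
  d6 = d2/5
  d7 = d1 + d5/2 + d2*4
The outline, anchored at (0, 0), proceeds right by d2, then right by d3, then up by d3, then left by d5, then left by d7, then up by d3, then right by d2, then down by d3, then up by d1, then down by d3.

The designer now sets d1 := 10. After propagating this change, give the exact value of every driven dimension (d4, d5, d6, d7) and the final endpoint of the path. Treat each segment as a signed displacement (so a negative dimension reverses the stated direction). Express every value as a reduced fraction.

d4 = 11/4
d5 = 54
d6 = 11/5
d7 = 81
endpoint = (-111, 10)

Apply edit: d1 := 10
  d4 = d1/5 - d3 + d2/4 = 11/4
  d5 = d1 - d4*4 + d2*5 = 54
  d6 = d2/5 = 11/5
  d7 = d1 + d5/2 + d2*4 = 81
Walk from origin (0, 0):
  seg 1: right by d2 = 11 → (11, 0)
  seg 2: right by d3 = 2 → (13, 0)
  seg 3: up by d3 = 2 → (13, 2)
  seg 4: left by d5 = 54 → (-41, 2)
  seg 5: left by d7 = 81 → (-122, 2)
  seg 6: up by d3 = 2 → (-122, 4)
  seg 7: right by d2 = 11 → (-111, 4)
  seg 8: down by d3 = 2 → (-111, 2)
  seg 9: up by d1 = 10 → (-111, 12)
  seg 10: down by d3 = 2 → (-111, 10)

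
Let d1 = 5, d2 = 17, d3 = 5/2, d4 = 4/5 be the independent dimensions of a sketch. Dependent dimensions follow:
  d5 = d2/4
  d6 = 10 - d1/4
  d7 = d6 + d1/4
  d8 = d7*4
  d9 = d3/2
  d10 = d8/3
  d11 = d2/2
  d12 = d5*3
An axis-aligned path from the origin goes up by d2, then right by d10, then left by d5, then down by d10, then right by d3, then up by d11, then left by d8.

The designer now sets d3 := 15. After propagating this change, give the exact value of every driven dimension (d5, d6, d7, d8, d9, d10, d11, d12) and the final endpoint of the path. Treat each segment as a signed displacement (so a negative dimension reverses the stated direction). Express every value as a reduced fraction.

Apply edit: d3 := 15
  d5 = d2/4 = 17/4
  d6 = 10 - d1/4 = 35/4
  d7 = d6 + d1/4 = 10
  d8 = d7*4 = 40
  d9 = d3/2 = 15/2
  d10 = d8/3 = 40/3
  d11 = d2/2 = 17/2
  d12 = d5*3 = 51/4
Walk from origin (0, 0):
  seg 1: up by d2 = 17 → (0, 17)
  seg 2: right by d10 = 40/3 → (40/3, 17)
  seg 3: left by d5 = 17/4 → (109/12, 17)
  seg 4: down by d10 = 40/3 → (109/12, 11/3)
  seg 5: right by d3 = 15 → (289/12, 11/3)
  seg 6: up by d11 = 17/2 → (289/12, 73/6)
  seg 7: left by d8 = 40 → (-191/12, 73/6)

d5 = 17/4
d6 = 35/4
d7 = 10
d8 = 40
d9 = 15/2
d10 = 40/3
d11 = 17/2
d12 = 51/4
endpoint = (-191/12, 73/6)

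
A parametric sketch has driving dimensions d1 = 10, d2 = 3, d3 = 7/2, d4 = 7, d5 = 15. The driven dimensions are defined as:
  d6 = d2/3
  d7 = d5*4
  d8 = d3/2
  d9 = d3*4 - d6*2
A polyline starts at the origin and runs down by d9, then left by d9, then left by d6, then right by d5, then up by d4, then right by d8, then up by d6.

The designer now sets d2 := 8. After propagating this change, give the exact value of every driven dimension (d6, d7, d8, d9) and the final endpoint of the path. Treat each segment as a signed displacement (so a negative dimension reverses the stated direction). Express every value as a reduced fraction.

Apply edit: d2 := 8
  d6 = d2/3 = 8/3
  d7 = d5*4 = 60
  d8 = d3/2 = 7/4
  d9 = d3*4 - d6*2 = 26/3
Walk from origin (0, 0):
  seg 1: down by d9 = 26/3 → (0, -26/3)
  seg 2: left by d9 = 26/3 → (-26/3, -26/3)
  seg 3: left by d6 = 8/3 → (-34/3, -26/3)
  seg 4: right by d5 = 15 → (11/3, -26/3)
  seg 5: up by d4 = 7 → (11/3, -5/3)
  seg 6: right by d8 = 7/4 → (65/12, -5/3)
  seg 7: up by d6 = 8/3 → (65/12, 1)

d6 = 8/3
d7 = 60
d8 = 7/4
d9 = 26/3
endpoint = (65/12, 1)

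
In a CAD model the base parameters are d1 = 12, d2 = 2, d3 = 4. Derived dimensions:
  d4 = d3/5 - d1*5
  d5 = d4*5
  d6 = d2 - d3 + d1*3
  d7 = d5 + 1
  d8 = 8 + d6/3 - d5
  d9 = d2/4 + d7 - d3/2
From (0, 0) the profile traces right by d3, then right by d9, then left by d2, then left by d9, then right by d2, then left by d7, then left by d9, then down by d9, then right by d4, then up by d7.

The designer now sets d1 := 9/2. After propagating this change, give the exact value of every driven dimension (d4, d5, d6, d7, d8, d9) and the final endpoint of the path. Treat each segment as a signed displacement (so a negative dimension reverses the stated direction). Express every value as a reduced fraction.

Apply edit: d1 := 9/2
  d4 = d3/5 - d1*5 = -217/10
  d5 = d4*5 = -217/2
  d6 = d2 - d3 + d1*3 = 23/2
  d7 = d5 + 1 = -215/2
  d8 = 8 + d6/3 - d5 = 361/3
  d9 = d2/4 + d7 - d3/2 = -109
Walk from origin (0, 0):
  seg 1: right by d3 = 4 → (4, 0)
  seg 2: right by d9 = -109 → (-105, 0)
  seg 3: left by d2 = 2 → (-107, 0)
  seg 4: left by d9 = -109 → (2, 0)
  seg 5: right by d2 = 2 → (4, 0)
  seg 6: left by d7 = -215/2 → (223/2, 0)
  seg 7: left by d9 = -109 → (441/2, 0)
  seg 8: down by d9 = -109 → (441/2, 109)
  seg 9: right by d4 = -217/10 → (994/5, 109)
  seg 10: up by d7 = -215/2 → (994/5, 3/2)

d4 = -217/10
d5 = -217/2
d6 = 23/2
d7 = -215/2
d8 = 361/3
d9 = -109
endpoint = (994/5, 3/2)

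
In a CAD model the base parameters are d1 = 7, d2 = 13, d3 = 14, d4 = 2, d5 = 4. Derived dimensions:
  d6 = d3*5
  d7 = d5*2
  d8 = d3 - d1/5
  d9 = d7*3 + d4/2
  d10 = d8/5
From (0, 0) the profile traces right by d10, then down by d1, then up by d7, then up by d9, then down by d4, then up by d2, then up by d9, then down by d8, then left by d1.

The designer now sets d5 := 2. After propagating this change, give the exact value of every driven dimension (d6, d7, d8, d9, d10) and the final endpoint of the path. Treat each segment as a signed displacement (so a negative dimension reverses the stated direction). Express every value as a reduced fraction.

Apply edit: d5 := 2
  d6 = d3*5 = 70
  d7 = d5*2 = 4
  d8 = d3 - d1/5 = 63/5
  d9 = d7*3 + d4/2 = 13
  d10 = d8/5 = 63/25
Walk from origin (0, 0):
  seg 1: right by d10 = 63/25 → (63/25, 0)
  seg 2: down by d1 = 7 → (63/25, -7)
  seg 3: up by d7 = 4 → (63/25, -3)
  seg 4: up by d9 = 13 → (63/25, 10)
  seg 5: down by d4 = 2 → (63/25, 8)
  seg 6: up by d2 = 13 → (63/25, 21)
  seg 7: up by d9 = 13 → (63/25, 34)
  seg 8: down by d8 = 63/5 → (63/25, 107/5)
  seg 9: left by d1 = 7 → (-112/25, 107/5)

d6 = 70
d7 = 4
d8 = 63/5
d9 = 13
d10 = 63/25
endpoint = (-112/25, 107/5)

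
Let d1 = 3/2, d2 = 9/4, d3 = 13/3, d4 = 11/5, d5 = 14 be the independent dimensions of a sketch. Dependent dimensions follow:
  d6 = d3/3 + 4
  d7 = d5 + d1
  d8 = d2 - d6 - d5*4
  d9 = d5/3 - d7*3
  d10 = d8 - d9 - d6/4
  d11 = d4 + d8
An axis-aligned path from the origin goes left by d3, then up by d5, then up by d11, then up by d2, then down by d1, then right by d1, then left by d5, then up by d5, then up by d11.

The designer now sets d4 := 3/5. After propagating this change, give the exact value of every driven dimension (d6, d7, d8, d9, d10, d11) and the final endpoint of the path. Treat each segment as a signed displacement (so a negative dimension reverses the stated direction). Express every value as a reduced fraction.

d6 = 49/9
d7 = 31/2
d8 = -2131/36
d9 = -251/6
d10 = -337/18
d11 = -10547/180
endpoint = (-101/6, -15919/180)

Apply edit: d4 := 3/5
  d6 = d3/3 + 4 = 49/9
  d7 = d5 + d1 = 31/2
  d8 = d2 - d6 - d5*4 = -2131/36
  d9 = d5/3 - d7*3 = -251/6
  d10 = d8 - d9 - d6/4 = -337/18
  d11 = d4 + d8 = -10547/180
Walk from origin (0, 0):
  seg 1: left by d3 = 13/3 → (-13/3, 0)
  seg 2: up by d5 = 14 → (-13/3, 14)
  seg 3: up by d11 = -10547/180 → (-13/3, -8027/180)
  seg 4: up by d2 = 9/4 → (-13/3, -3811/90)
  seg 5: down by d1 = 3/2 → (-13/3, -1973/45)
  seg 6: right by d1 = 3/2 → (-17/6, -1973/45)
  seg 7: left by d5 = 14 → (-101/6, -1973/45)
  seg 8: up by d5 = 14 → (-101/6, -1343/45)
  seg 9: up by d11 = -10547/180 → (-101/6, -15919/180)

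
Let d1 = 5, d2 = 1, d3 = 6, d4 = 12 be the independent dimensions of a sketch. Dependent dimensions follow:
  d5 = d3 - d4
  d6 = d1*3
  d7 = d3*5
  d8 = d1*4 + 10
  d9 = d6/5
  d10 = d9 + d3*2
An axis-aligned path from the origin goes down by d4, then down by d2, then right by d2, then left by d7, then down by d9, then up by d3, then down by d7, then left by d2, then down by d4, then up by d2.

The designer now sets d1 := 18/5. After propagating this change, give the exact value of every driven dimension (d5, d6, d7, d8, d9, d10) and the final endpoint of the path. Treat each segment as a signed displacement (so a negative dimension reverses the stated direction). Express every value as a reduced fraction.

d5 = -6
d6 = 54/5
d7 = 30
d8 = 122/5
d9 = 54/25
d10 = 354/25
endpoint = (-30, -1254/25)

Apply edit: d1 := 18/5
  d5 = d3 - d4 = -6
  d6 = d1*3 = 54/5
  d7 = d3*5 = 30
  d8 = d1*4 + 10 = 122/5
  d9 = d6/5 = 54/25
  d10 = d9 + d3*2 = 354/25
Walk from origin (0, 0):
  seg 1: down by d4 = 12 → (0, -12)
  seg 2: down by d2 = 1 → (0, -13)
  seg 3: right by d2 = 1 → (1, -13)
  seg 4: left by d7 = 30 → (-29, -13)
  seg 5: down by d9 = 54/25 → (-29, -379/25)
  seg 6: up by d3 = 6 → (-29, -229/25)
  seg 7: down by d7 = 30 → (-29, -979/25)
  seg 8: left by d2 = 1 → (-30, -979/25)
  seg 9: down by d4 = 12 → (-30, -1279/25)
  seg 10: up by d2 = 1 → (-30, -1254/25)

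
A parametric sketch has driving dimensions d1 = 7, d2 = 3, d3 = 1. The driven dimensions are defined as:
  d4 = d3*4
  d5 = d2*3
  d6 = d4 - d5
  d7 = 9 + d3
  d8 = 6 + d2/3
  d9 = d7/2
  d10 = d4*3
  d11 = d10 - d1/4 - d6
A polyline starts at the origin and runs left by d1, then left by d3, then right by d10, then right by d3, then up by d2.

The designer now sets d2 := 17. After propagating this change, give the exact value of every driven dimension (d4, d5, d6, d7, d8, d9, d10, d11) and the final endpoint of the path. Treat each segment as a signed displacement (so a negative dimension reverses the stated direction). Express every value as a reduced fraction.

Apply edit: d2 := 17
  d4 = d3*4 = 4
  d5 = d2*3 = 51
  d6 = d4 - d5 = -47
  d7 = 9 + d3 = 10
  d8 = 6 + d2/3 = 35/3
  d9 = d7/2 = 5
  d10 = d4*3 = 12
  d11 = d10 - d1/4 - d6 = 229/4
Walk from origin (0, 0):
  seg 1: left by d1 = 7 → (-7, 0)
  seg 2: left by d3 = 1 → (-8, 0)
  seg 3: right by d10 = 12 → (4, 0)
  seg 4: right by d3 = 1 → (5, 0)
  seg 5: up by d2 = 17 → (5, 17)

d4 = 4
d5 = 51
d6 = -47
d7 = 10
d8 = 35/3
d9 = 5
d10 = 12
d11 = 229/4
endpoint = (5, 17)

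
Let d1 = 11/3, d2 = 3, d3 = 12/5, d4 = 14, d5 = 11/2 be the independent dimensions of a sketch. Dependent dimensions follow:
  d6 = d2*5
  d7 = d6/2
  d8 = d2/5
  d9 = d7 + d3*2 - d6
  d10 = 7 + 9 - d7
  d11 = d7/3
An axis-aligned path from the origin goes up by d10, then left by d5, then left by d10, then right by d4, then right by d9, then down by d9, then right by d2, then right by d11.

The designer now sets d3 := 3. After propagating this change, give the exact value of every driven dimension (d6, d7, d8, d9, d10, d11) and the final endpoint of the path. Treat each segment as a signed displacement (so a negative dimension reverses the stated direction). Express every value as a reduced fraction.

d6 = 15
d7 = 15/2
d8 = 3/5
d9 = -3/2
d10 = 17/2
d11 = 5/2
endpoint = (4, 10)

Apply edit: d3 := 3
  d6 = d2*5 = 15
  d7 = d6/2 = 15/2
  d8 = d2/5 = 3/5
  d9 = d7 + d3*2 - d6 = -3/2
  d10 = 7 + 9 - d7 = 17/2
  d11 = d7/3 = 5/2
Walk from origin (0, 0):
  seg 1: up by d10 = 17/2 → (0, 17/2)
  seg 2: left by d5 = 11/2 → (-11/2, 17/2)
  seg 3: left by d10 = 17/2 → (-14, 17/2)
  seg 4: right by d4 = 14 → (0, 17/2)
  seg 5: right by d9 = -3/2 → (-3/2, 17/2)
  seg 6: down by d9 = -3/2 → (-3/2, 10)
  seg 7: right by d2 = 3 → (3/2, 10)
  seg 8: right by d11 = 5/2 → (4, 10)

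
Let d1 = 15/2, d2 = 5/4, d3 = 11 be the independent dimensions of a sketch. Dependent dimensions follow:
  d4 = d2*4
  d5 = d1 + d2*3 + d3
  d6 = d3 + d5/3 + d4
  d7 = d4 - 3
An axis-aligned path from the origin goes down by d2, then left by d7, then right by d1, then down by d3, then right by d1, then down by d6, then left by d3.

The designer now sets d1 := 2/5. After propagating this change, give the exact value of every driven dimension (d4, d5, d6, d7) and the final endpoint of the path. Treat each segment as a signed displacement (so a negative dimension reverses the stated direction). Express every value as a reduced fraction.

Apply edit: d1 := 2/5
  d4 = d2*4 = 5
  d5 = d1 + d2*3 + d3 = 303/20
  d6 = d3 + d5/3 + d4 = 421/20
  d7 = d4 - 3 = 2
Walk from origin (0, 0):
  seg 1: down by d2 = 5/4 → (0, -5/4)
  seg 2: left by d7 = 2 → (-2, -5/4)
  seg 3: right by d1 = 2/5 → (-8/5, -5/4)
  seg 4: down by d3 = 11 → (-8/5, -49/4)
  seg 5: right by d1 = 2/5 → (-6/5, -49/4)
  seg 6: down by d6 = 421/20 → (-6/5, -333/10)
  seg 7: left by d3 = 11 → (-61/5, -333/10)

d4 = 5
d5 = 303/20
d6 = 421/20
d7 = 2
endpoint = (-61/5, -333/10)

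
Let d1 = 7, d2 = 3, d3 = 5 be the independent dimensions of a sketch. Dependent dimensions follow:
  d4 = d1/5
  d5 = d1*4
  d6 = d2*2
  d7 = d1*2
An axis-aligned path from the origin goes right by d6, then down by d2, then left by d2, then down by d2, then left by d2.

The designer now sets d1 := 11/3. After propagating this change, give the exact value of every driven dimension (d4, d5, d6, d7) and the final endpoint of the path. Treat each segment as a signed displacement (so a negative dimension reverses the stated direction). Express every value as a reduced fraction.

d4 = 11/15
d5 = 44/3
d6 = 6
d7 = 22/3
endpoint = (0, -6)

Apply edit: d1 := 11/3
  d4 = d1/5 = 11/15
  d5 = d1*4 = 44/3
  d6 = d2*2 = 6
  d7 = d1*2 = 22/3
Walk from origin (0, 0):
  seg 1: right by d6 = 6 → (6, 0)
  seg 2: down by d2 = 3 → (6, -3)
  seg 3: left by d2 = 3 → (3, -3)
  seg 4: down by d2 = 3 → (3, -6)
  seg 5: left by d2 = 3 → (0, -6)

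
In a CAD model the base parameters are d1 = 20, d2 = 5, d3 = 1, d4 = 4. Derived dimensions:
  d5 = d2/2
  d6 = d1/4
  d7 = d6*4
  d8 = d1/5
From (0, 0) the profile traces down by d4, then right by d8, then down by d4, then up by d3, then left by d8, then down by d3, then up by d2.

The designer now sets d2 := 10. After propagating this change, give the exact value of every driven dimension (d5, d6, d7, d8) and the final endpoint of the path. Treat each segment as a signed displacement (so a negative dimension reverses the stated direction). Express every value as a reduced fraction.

d5 = 5
d6 = 5
d7 = 20
d8 = 4
endpoint = (0, 2)

Apply edit: d2 := 10
  d5 = d2/2 = 5
  d6 = d1/4 = 5
  d7 = d6*4 = 20
  d8 = d1/5 = 4
Walk from origin (0, 0):
  seg 1: down by d4 = 4 → (0, -4)
  seg 2: right by d8 = 4 → (4, -4)
  seg 3: down by d4 = 4 → (4, -8)
  seg 4: up by d3 = 1 → (4, -7)
  seg 5: left by d8 = 4 → (0, -7)
  seg 6: down by d3 = 1 → (0, -8)
  seg 7: up by d2 = 10 → (0, 2)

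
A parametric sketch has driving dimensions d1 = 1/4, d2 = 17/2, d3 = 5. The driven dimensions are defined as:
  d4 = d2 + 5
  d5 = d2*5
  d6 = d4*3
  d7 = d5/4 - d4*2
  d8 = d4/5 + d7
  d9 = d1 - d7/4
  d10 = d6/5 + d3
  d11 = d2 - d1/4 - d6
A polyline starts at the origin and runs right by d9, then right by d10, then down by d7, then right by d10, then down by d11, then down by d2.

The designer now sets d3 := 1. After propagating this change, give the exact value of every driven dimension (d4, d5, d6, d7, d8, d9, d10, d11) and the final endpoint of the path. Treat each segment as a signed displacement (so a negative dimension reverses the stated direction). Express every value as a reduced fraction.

Apply edit: d3 := 1
  d4 = d2 + 5 = 27/2
  d5 = d2*5 = 85/2
  d6 = d4*3 = 81/2
  d7 = d5/4 - d4*2 = -131/8
  d8 = d4/5 + d7 = -547/40
  d9 = d1 - d7/4 = 139/32
  d10 = d6/5 + d3 = 91/10
  d11 = d2 - d1/4 - d6 = -513/16
Walk from origin (0, 0):
  seg 1: right by d9 = 139/32 → (139/32, 0)
  seg 2: right by d10 = 91/10 → (2151/160, 0)
  seg 3: down by d7 = -131/8 → (2151/160, 131/8)
  seg 4: right by d10 = 91/10 → (3607/160, 131/8)
  seg 5: down by d11 = -513/16 → (3607/160, 775/16)
  seg 6: down by d2 = 17/2 → (3607/160, 639/16)

d4 = 27/2
d5 = 85/2
d6 = 81/2
d7 = -131/8
d8 = -547/40
d9 = 139/32
d10 = 91/10
d11 = -513/16
endpoint = (3607/160, 639/16)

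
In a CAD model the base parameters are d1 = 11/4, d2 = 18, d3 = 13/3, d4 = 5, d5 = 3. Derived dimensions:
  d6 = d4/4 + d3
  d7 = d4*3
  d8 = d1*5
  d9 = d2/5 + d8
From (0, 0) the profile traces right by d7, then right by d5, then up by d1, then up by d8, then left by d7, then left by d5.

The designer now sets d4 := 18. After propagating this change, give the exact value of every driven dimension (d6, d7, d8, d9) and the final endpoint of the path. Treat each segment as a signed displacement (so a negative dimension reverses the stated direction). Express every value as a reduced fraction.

d6 = 53/6
d7 = 54
d8 = 55/4
d9 = 347/20
endpoint = (0, 33/2)

Apply edit: d4 := 18
  d6 = d4/4 + d3 = 53/6
  d7 = d4*3 = 54
  d8 = d1*5 = 55/4
  d9 = d2/5 + d8 = 347/20
Walk from origin (0, 0):
  seg 1: right by d7 = 54 → (54, 0)
  seg 2: right by d5 = 3 → (57, 0)
  seg 3: up by d1 = 11/4 → (57, 11/4)
  seg 4: up by d8 = 55/4 → (57, 33/2)
  seg 5: left by d7 = 54 → (3, 33/2)
  seg 6: left by d5 = 3 → (0, 33/2)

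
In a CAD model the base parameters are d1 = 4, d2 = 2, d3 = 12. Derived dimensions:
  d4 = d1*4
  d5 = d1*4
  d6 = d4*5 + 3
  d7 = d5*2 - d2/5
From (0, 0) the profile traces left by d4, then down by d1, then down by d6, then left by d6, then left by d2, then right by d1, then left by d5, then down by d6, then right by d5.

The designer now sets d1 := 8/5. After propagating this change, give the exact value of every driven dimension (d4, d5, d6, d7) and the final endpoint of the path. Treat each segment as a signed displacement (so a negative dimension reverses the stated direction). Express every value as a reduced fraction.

Apply edit: d1 := 8/5
  d4 = d1*4 = 32/5
  d5 = d1*4 = 32/5
  d6 = d4*5 + 3 = 35
  d7 = d5*2 - d2/5 = 62/5
Walk from origin (0, 0):
  seg 1: left by d4 = 32/5 → (-32/5, 0)
  seg 2: down by d1 = 8/5 → (-32/5, -8/5)
  seg 3: down by d6 = 35 → (-32/5, -183/5)
  seg 4: left by d6 = 35 → (-207/5, -183/5)
  seg 5: left by d2 = 2 → (-217/5, -183/5)
  seg 6: right by d1 = 8/5 → (-209/5, -183/5)
  seg 7: left by d5 = 32/5 → (-241/5, -183/5)
  seg 8: down by d6 = 35 → (-241/5, -358/5)
  seg 9: right by d5 = 32/5 → (-209/5, -358/5)

d4 = 32/5
d5 = 32/5
d6 = 35
d7 = 62/5
endpoint = (-209/5, -358/5)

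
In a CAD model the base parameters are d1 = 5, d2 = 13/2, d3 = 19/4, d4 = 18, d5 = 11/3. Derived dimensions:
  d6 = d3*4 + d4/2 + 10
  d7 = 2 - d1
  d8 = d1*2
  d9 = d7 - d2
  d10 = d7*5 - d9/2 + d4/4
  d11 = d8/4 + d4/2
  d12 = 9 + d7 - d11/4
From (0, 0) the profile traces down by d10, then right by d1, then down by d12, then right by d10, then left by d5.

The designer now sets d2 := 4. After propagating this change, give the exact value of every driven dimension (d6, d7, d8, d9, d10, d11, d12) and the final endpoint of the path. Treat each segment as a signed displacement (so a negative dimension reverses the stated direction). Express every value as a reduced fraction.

Apply edit: d2 := 4
  d6 = d3*4 + d4/2 + 10 = 38
  d7 = 2 - d1 = -3
  d8 = d1*2 = 10
  d9 = d7 - d2 = -7
  d10 = d7*5 - d9/2 + d4/4 = -7
  d11 = d8/4 + d4/2 = 23/2
  d12 = 9 + d7 - d11/4 = 25/8
Walk from origin (0, 0):
  seg 1: down by d10 = -7 → (0, 7)
  seg 2: right by d1 = 5 → (5, 7)
  seg 3: down by d12 = 25/8 → (5, 31/8)
  seg 4: right by d10 = -7 → (-2, 31/8)
  seg 5: left by d5 = 11/3 → (-17/3, 31/8)

d6 = 38
d7 = -3
d8 = 10
d9 = -7
d10 = -7
d11 = 23/2
d12 = 25/8
endpoint = (-17/3, 31/8)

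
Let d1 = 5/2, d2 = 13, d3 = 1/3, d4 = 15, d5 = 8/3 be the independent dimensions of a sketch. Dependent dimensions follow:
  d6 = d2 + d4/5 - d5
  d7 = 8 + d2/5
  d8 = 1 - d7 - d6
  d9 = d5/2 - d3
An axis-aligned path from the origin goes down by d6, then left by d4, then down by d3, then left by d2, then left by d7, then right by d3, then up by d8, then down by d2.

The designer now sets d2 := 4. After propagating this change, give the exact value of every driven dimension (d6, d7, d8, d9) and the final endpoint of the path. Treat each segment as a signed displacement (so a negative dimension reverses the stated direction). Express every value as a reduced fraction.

Apply edit: d2 := 4
  d6 = d2 + d4/5 - d5 = 13/3
  d7 = 8 + d2/5 = 44/5
  d8 = 1 - d7 - d6 = -182/15
  d9 = d5/2 - d3 = 1
Walk from origin (0, 0):
  seg 1: down by d6 = 13/3 → (0, -13/3)
  seg 2: left by d4 = 15 → (-15, -13/3)
  seg 3: down by d3 = 1/3 → (-15, -14/3)
  seg 4: left by d2 = 4 → (-19, -14/3)
  seg 5: left by d7 = 44/5 → (-139/5, -14/3)
  seg 6: right by d3 = 1/3 → (-412/15, -14/3)
  seg 7: up by d8 = -182/15 → (-412/15, -84/5)
  seg 8: down by d2 = 4 → (-412/15, -104/5)

d6 = 13/3
d7 = 44/5
d8 = -182/15
d9 = 1
endpoint = (-412/15, -104/5)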